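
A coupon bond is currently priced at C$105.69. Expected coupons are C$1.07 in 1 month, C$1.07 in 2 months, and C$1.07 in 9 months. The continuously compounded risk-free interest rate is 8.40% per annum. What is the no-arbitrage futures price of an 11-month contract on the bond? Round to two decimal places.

C$110.78

PV(coupons) I = 1.07·e^(−0.0840·1/12) + 1.07·e^(−0.0840·2/12) + 1.07·e^(−0.0840·9/12)
I = 1.0625 + 1.0551 + 1.0047 = 3.1223
F = (S − I)·e^(rT) = (105.69 − 3.1223) · e^(0.0840·11/12)
= 102.5677 · e^0.077000 = 102.5677 × 1.080042 = C$110.78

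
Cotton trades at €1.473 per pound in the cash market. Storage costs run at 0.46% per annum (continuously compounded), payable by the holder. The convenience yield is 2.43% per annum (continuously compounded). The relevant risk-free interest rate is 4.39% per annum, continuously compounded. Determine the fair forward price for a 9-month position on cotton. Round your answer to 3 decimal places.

€1.500 per pound

Net carry = r + u − y = 0.0439 + 0.0046 − 0.0243 = 0.0242
F = S·e^((r+u−y)T) = 1.473 · e^(0.0242 × 9/12) = 1.473 · e^0.018150
= 1.473 × 1.018316 = €1.500 per pound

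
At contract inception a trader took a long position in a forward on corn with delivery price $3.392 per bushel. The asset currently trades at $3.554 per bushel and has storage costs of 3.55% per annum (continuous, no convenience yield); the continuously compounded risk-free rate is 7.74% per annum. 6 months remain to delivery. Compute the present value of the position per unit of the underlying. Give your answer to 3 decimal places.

$0.354 per bushel

Current fair forward for the remaining 6 months: F = S·e^((r + u)·T), (r + u) = 0.0774 + 0.0355 = 0.1129
F = 3.554 · e^(0.1129 × 6/12) = 3.554 × 1.058074 = 3.7604
Value of long forward = (F − K)·e^(−rT) = (3.7604 − 3.392) · e^(−0.0774·6/12)
= 0.3684 × 0.962039 = 0.354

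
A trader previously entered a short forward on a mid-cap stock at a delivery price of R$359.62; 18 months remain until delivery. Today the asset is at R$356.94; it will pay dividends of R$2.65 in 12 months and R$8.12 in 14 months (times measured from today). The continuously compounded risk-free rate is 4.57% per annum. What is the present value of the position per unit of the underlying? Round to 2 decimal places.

PV(remaining dividends) I = 2.65·e^(−0.0457·12/12) + 8.12·e^(−0.0457·14/12) = 10.2300
Current forward F = (S − I)·e^(rT) = (356.94 − 10.2300)·e^(0.0457·18/12) = 346.7100 × 1.070954 = 371.3105
Value (long) = (F − K)·e^(−rT) = (371.3105 − 359.62) × 0.933747 = 10.9160
Short position value = −(long value) = -R$10.92

-R$10.92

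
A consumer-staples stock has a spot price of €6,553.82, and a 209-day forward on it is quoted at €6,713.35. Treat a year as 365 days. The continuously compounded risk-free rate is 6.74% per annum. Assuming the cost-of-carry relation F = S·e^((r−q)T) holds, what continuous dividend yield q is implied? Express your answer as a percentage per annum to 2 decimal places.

From F = S·e^((r−q)T): (r − q) = ln(F/S)/T
ln(6713.35/6553.82) = ln(1.024342) = 0.024050
(r − q) = 0.024050 / (209/365) = 0.042001
q = r − ln(F/S)/T = 0.0674 − 0.042001 = 0.025399
q = 2.54%

2.54%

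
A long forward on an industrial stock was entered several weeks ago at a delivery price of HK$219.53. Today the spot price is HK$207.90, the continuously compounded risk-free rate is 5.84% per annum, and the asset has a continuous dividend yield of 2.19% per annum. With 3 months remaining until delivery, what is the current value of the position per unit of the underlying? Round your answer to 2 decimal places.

Current fair forward for the remaining 3 months: F = S·e^((r − q)·T), (r − q) = 0.0584 − 0.0219 = 0.0365
F = 207.90 · e^(0.0365 × 3/12) = 207.90 × 1.009167 = 209.8058
Value of long forward = (F − K)·e^(−rT) = (209.8058 − 219.53) · e^(−0.0584·3/12)
= -9.7242 × 0.985506 = -9.58

-HK$9.58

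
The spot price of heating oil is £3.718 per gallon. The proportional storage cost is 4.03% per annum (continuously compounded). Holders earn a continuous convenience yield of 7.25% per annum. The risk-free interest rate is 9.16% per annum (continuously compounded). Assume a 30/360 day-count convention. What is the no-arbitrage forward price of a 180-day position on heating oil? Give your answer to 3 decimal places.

£3.830 per gallon

Net carry = r + u − y = 0.0916 + 0.0403 − 0.0725 = 0.0594
F = S·e^((r+u−y)T) = 3.718 · e^(0.0594 × 180/360) = 3.718 · e^0.029700
= 3.718 × 1.030145 = £3.830 per gallon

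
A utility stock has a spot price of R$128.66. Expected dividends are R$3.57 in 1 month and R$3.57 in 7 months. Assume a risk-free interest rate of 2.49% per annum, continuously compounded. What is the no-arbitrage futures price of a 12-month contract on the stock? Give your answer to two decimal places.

R$124.64

PV(dividends) I = 3.57·e^(−0.0249·1/12) + 3.57·e^(−0.0249·7/12)
I = 3.5626 + 3.5185 = 7.0811
F = (S − I)·e^(rT) = (128.66 − 7.0811) · e^(0.0249·12/12)
= 121.5789 · e^0.024900 = 121.5789 × 1.025213 = R$124.64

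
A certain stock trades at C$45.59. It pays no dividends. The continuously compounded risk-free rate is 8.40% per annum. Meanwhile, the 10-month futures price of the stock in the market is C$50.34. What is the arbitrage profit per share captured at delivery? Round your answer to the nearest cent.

Fair futures: F* = S·e^(carry·T), with carry = r = 0.0840
F* = 45.59 · e^(0.0840 × 10/12) = 45.59 · e^0.070000 = 45.59 × 1.072508 = C$48.8956
Market C$50.34 > fair C$48.8956: forward overpriced → cash-and-carry (buy spot, short the forward).
At maturity, profit = |F_mkt − F*| = |50.34 − 48.8956| = C$1.44 per share

C$1.44 per share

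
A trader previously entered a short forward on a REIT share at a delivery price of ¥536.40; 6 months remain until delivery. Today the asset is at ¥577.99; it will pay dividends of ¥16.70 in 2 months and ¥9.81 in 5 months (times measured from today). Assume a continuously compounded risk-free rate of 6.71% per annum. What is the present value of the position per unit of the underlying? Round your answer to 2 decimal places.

-¥33.23

PV(remaining dividends) I = 16.70·e^(−0.0671·2/12) + 9.81·e^(−0.0671·5/12) = 26.0538
Current forward F = (S − I)·e^(rT) = (577.99 − 26.0538)·e^(0.0671·6/12) = 551.9362 × 1.034119 = 570.7677
Value (long) = (F − K)·e^(−rT) = (570.7677 − 536.40) × 0.967007 = 33.2338
Short position value = −(long value) = -¥33.23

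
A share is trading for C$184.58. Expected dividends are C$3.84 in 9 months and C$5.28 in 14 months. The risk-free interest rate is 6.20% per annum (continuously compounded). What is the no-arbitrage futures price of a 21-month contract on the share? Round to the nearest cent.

C$196.17

PV(dividends) I = 3.84·e^(−0.0620·9/12) + 5.28·e^(−0.0620·14/12)
I = 3.6655 + 4.9116 = 8.5771
F = (S − I)·e^(rT) = (184.58 − 8.5771) · e^(0.0620·21/12)
= 176.0029 · e^0.108500 = 176.0029 × 1.114605 = C$196.17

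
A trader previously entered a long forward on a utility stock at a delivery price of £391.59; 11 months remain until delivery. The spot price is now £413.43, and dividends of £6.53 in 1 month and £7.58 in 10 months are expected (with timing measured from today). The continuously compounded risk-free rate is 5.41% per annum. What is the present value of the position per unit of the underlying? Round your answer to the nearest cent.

PV(remaining dividends) I = 6.53·e^(−0.0541·1/12) + 7.58·e^(−0.0541·10/12) = 13.7465
Current forward F = (S − I)·e^(rT) = (413.43 − 13.7465)·e^(0.0541·11/12) = 399.6835 × 1.050842 = 420.0042
Value (long) = (F − K)·e^(−rT) = (420.0042 − 391.59) × 0.951618 = 27.0395
Value = £27.04

£27.04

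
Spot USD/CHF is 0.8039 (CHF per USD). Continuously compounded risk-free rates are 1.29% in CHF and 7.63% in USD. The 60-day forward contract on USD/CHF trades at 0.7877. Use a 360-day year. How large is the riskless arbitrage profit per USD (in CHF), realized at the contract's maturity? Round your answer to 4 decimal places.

0.0078 per USD (in CHF)

Fair forward: F* = S·e^(carry·T), with carry = (r_CHF − r_USD) = 0.0129 − 0.0763 = -0.0634
F* = 0.8039 · e^(-0.0634 × 60/360) = 0.8039 · e^-0.010567 = 0.8039 × 0.989489 = 0.7955
Market 0.7877 < fair 0.7955: forward underpriced → reverse cash-and-carry (short spot, go long the forward).
At maturity, profit = |F_mkt − F*| = |0.7877 − 0.7955| = 0.0078 per USD (in CHF)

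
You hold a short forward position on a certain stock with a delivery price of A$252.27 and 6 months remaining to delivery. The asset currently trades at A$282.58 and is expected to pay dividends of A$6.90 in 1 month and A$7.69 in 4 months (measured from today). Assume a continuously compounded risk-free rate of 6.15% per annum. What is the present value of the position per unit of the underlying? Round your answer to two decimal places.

-A$23.55

PV(remaining dividends) I = 6.90·e^(−0.0615·1/12) + 7.69·e^(−0.0615·4/12) = 14.3987
Current forward F = (S − I)·e^(rT) = (282.58 − 14.3987)·e^(0.0615·6/12) = 268.1813 × 1.031228 = 276.5561
Value (long) = (F − K)·e^(−rT) = (276.5561 − 252.27) × 0.969718 = 23.5507
Short position value = −(long value) = -A$23.55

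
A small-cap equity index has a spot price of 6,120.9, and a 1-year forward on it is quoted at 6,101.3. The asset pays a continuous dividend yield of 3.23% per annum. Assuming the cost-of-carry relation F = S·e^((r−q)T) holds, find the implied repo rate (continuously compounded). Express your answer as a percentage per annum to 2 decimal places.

2.91%

From F = S·e^((r−q)T): (r − q) = ln(F/S)/T
ln(6101.3/6120.9) = ln(0.996798) = -0.003207
(r − q) = -0.003207 / (12/12) = -0.003207
r = ln(F/S)/T + q = -0.003207 + 0.0323 = 0.029093
r = 2.91%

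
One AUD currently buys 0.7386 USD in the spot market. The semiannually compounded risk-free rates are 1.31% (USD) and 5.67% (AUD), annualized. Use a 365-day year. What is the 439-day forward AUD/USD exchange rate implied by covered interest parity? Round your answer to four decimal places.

By covered interest parity, F = S · (1+r_USD/2)^(2T) / (1+r_AUD/2)^(2T)
= 0.7386 × 1.015828 / 1.069559 = 0.7386 × 0.949763
F = 0.7015 USD per AUD

0.7015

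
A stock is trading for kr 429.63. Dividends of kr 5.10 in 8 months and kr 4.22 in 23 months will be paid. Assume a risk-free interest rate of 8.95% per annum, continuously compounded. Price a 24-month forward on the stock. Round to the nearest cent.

kr 503.85

PV(dividends) I = 5.10·e^(−0.0895·8/12) + 4.22·e^(−0.0895·23/12)
I = 4.8046 + 3.5548 = 8.3594
F = (S − I)·e^(rT) = (429.63 − 8.3594) · e^(0.0895·24/12)
= 421.2706 · e^0.179000 = 421.2706 × 1.196021 = kr 503.85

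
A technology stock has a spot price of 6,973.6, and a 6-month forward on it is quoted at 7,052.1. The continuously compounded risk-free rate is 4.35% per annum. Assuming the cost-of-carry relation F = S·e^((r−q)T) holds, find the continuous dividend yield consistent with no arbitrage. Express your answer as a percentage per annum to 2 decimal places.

From F = S·e^((r−q)T): (r − q) = ln(F/S)/T
ln(7052.1/6973.6) = ln(1.011257) = 0.011194
(r − q) = 0.011194 / (6/12) = 0.022388
q = r − ln(F/S)/T = 0.0435 − 0.022388 = 0.021112
q = 2.11%

2.11%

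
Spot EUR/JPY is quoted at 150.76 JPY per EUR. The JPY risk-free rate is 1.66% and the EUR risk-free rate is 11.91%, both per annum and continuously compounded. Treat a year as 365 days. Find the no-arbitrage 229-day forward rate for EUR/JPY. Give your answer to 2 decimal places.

141.37

F = S·e^((r_JPY − r_EUR)T) = 150.76 · e^((0.0166 − 0.1191) × 229/365)
= 150.76 · e^-0.064308 = 150.76 × 0.937716
F = 141.37 JPY per EUR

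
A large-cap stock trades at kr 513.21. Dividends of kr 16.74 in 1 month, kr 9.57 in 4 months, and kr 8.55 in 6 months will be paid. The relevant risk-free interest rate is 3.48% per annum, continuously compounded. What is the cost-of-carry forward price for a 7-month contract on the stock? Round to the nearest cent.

kr 488.47

PV(dividends) I = 16.74·e^(−0.0348·1/12) + 9.57·e^(−0.0348·4/12) + 8.55·e^(−0.0348·6/12)
I = 16.6915 + 9.4596 + 8.4025 = 34.5536
F = (S − I)·e^(rT) = (513.21 − 34.5536) · e^(0.0348·7/12)
= 478.6564 · e^0.020300 = 478.6564 × 1.020507 = kr 488.47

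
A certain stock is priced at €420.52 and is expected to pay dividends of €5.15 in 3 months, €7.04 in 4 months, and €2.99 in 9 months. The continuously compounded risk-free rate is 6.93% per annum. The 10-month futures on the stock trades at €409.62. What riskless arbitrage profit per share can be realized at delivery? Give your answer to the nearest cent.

€20.24 per share

PV(dividends) I = 5.15·e^(−0.0693·3/12) + 7.04·e^(−0.0693·4/12) + 2.99·e^(−0.0693·9/12) = 14.7793
Fair futures F* = (S − I)·e^(rT) = (420.52 − 14.7793)·e^0.057750 = 405.7407 × 1.059450 = 429.8620
Market €409.62 < fair 429.8620: forward underpriced → reverse cash-and-carry (short the stock, invest proceeds at r, pay the dividends, go long the forward).
Profit at T = |F_mkt − F*| = |409.62 − 429.8620| = €20.24 per share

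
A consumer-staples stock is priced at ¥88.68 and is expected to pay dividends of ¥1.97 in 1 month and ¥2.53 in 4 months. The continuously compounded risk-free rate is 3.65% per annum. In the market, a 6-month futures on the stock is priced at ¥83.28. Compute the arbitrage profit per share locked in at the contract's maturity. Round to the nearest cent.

¥2.49 per share

PV(dividends) I = 1.97·e^(−0.0365·1/12) + 2.53·e^(−0.0365·4/12) = 4.4634
Fair futures F* = (S − I)·e^(rT) = (88.68 − 4.4634)·e^0.018250 = 84.2166 × 1.018418 = 85.7677
Market ¥83.28 < fair 85.7677: forward underpriced → reverse cash-and-carry (short the stock, invest proceeds at r, pay the dividends, go long the forward).
Profit at T = |F_mkt − F*| = |83.28 − 85.7677| = ¥2.49 per share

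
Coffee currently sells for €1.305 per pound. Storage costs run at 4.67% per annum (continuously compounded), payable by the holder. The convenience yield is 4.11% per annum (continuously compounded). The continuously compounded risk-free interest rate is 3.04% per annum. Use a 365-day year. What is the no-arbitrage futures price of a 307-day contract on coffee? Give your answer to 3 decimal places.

Net carry = r + u − y = 0.0304 + 0.0467 − 0.0411 = 0.0360
F = S·e^((r+u−y)T) = 1.305 · e^(0.0360 × 307/365) = 1.305 · e^0.030279
= 1.305 × 1.030742 = €1.345 per pound

€1.345 per pound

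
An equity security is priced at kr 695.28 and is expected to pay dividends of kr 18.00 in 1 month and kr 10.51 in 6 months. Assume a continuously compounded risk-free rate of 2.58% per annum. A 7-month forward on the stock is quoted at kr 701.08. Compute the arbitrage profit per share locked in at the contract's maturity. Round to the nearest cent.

PV(dividends) I = 18.00·e^(−0.0258·1/12) + 10.51·e^(−0.0258·6/12) = 28.3366
Fair forward F* = (S − I)·e^(rT) = (695.28 − 28.3366)·e^0.015050 = 666.9434 × 1.015164 = 677.0569
Market kr 701.08 > fair 677.0569: forward overpriced → cash-and-carry (borrow at r, buy the stock and collect the dividends, short the forward).
Profit at T = |F_mkt − F*| = |701.08 − 677.0569| = kr 24.02 per share

kr 24.02 per share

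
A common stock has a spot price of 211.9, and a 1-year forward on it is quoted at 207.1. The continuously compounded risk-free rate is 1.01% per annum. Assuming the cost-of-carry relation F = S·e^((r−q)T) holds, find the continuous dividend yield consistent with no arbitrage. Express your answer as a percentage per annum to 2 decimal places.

From F = S·e^((r−q)T): (r − q) = ln(F/S)/T
ln(207.1/211.9) = ln(0.977348) = -0.022912
(r − q) = -0.022912 / (12/12) = -0.022912
q = r − ln(F/S)/T = 0.0101 + 0.022912 = 0.033012
q = 3.30%

3.30%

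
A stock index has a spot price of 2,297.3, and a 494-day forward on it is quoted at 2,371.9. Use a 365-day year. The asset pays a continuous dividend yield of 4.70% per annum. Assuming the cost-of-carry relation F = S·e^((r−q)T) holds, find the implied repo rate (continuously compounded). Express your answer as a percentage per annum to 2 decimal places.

From F = S·e^((r−q)T): (r − q) = ln(F/S)/T
ln(2371.9/2297.3) = ln(1.032473) = 0.031957
(r − q) = 0.031957 / (494/365) = 0.023612
r = ln(F/S)/T + q = 0.023612 + 0.0470 = 0.070612
r = 7.06%

7.06%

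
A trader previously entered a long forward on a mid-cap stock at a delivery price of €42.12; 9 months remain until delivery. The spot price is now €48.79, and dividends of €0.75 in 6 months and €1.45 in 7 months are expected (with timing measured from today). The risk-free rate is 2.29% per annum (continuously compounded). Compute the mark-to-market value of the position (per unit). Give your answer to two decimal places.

PV(remaining dividends) I = 0.75·e^(−0.0229·6/12) + 1.45·e^(−0.0229·7/12) = 2.1722
Current forward F = (S − I)·e^(rT) = (48.79 − 2.1722)·e^(0.0229·9/12) = 46.6178 × 1.017323 = 47.4254
Value (long) = (F − K)·e^(−rT) = (47.4254 − 42.12) × 0.982972 = 5.2151
Value = €5.22

€5.22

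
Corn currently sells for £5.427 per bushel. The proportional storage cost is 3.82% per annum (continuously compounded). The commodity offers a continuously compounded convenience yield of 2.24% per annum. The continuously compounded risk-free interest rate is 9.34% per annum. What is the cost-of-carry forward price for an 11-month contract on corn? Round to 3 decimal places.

Net carry = r + u − y = 0.0934 + 0.0382 − 0.0224 = 0.1092
F = S·e^((r+u−y)T) = 5.427 · e^(0.1092 × 11/12) = 5.427 · e^0.100100
= 5.427 × 1.105281 = £5.998 per bushel

£5.998 per bushel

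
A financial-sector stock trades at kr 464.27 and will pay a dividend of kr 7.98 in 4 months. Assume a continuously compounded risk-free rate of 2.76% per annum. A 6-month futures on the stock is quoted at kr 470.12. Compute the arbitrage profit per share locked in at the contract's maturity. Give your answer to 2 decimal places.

PV(dividends) I = 7.98·e^(−0.0276·4/12) = 7.9069
Fair futures F* = (S − I)·e^(rT) = (464.27 − 7.9069)·e^0.013800 = 456.3631 × 1.013896 = 462.7047
Market kr 470.12 > fair 462.7047: forward overpriced → cash-and-carry (borrow at r, buy the stock and collect the dividends, short the forward).
Profit at T = |F_mkt − F*| = |470.12 − 462.7047| = kr 7.42 per share

kr 7.42 per share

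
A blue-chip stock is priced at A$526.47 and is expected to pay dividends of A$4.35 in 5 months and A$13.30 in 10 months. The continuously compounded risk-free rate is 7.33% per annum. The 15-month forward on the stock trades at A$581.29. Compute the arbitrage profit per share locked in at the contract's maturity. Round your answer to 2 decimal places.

PV(dividends) I = 4.35·e^(−0.0733·5/12) + 13.30·e^(−0.0733·10/12) = 16.7311
Fair forward F* = (S − I)·e^(rT) = (526.47 − 16.7311)·e^0.091625 = 509.7389 × 1.095954 = 558.6504
Market A$581.29 > fair 558.6504: forward overpriced → cash-and-carry (borrow at r, buy the stock and collect the dividends, short the forward).
Profit at T = |F_mkt − F*| = |581.29 − 558.6504| = A$22.64 per share

A$22.64 per share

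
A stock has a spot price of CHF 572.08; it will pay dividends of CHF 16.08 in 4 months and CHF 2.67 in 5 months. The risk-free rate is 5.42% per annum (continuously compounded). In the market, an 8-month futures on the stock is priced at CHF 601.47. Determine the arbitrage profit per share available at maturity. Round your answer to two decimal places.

PV(dividends) I = 16.08·e^(−0.0542·4/12) + 2.67·e^(−0.0542·5/12) = 18.4025
Fair futures F* = (S − I)·e^(rT) = (572.08 − 18.4025)·e^0.036133 = 553.6775 × 1.036794 = 574.0495
Market CHF 601.47 > fair 574.0495: forward overpriced → cash-and-carry (borrow at r, buy the stock and collect the dividends, short the forward).
Profit at T = |F_mkt − F*| = |601.47 − 574.0495| = CHF 27.42 per share

CHF 27.42 per share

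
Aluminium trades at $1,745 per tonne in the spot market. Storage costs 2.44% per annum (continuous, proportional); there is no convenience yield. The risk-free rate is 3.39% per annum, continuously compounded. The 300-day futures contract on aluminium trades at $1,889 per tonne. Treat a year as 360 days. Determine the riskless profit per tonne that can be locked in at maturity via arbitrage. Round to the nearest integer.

Fair futures: F* = S·e^(carry·T), with carry = (r + u) = 0.0339 + 0.0244 = 0.0583
F* = 1745 · e^(0.0583 × 300/360) = 1745 · e^0.048583 = 1745 × 1.049783 = $1831.8713
Market $1889 > fair $1831.8713: forward overpriced → cash-and-carry (buy spot, short the forward).
At maturity, profit = |F_mkt − F*| = |1889 − 1831.8713| = $57 per tonne

$57 per tonne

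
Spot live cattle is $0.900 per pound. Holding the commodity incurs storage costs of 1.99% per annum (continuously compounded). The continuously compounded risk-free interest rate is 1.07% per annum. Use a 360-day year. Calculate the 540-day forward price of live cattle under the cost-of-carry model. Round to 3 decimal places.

Net carry = r + u − y = 0.0107 + 0.0199 − 0.0000 = 0.0306
F = S·e^((r+u−y)T) = 0.900 · e^(0.0306 × 540/360) = 0.900 · e^0.045900
= 0.900 × 1.046970 = $0.942 per pound

$0.942 per pound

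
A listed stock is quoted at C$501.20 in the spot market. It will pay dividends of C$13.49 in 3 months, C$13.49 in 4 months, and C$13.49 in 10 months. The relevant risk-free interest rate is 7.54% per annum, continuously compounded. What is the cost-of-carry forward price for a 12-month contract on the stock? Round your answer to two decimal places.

PV(dividends) I = 13.49·e^(−0.0754·3/12) + 13.49·e^(−0.0754·4/12) + 13.49·e^(−0.0754·10/12)
I = 13.2381 + 13.1552 + 12.6685 = 39.0618
F = (S − I)·e^(rT) = (501.20 − 39.0618) · e^(0.0754·12/12)
= 462.1382 · e^0.075400 = 462.1382 × 1.078315 = C$498.33

C$498.33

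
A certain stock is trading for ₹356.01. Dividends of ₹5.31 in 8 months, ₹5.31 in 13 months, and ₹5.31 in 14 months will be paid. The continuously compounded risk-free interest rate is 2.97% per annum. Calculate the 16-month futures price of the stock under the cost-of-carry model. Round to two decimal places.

₹354.29

PV(dividends) I = 5.31·e^(−0.0297·8/12) + 5.31·e^(−0.0297·13/12) + 5.31·e^(−0.0297·14/12)
I = 5.2059 + 5.1419 + 5.1292 = 15.4770
F = (S − I)·e^(rT) = (356.01 − 15.4770) · e^(0.0297·16/12)
= 340.5330 · e^0.039600 = 340.5330 × 1.040395 = ₹354.29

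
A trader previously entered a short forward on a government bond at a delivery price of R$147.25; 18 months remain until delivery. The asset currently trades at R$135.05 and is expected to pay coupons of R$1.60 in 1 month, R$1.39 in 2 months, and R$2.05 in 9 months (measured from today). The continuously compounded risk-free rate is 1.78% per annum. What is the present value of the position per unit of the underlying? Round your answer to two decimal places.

PV(remaining coupons) I = 1.60·e^(−0.0178·1/12) + 1.39·e^(−0.0178·2/12) + 2.05·e^(−0.0178·9/12) = 5.0063
Current forward F = (S − I)·e^(rT) = (135.05 − 5.0063)·e^(0.0178·18/12) = 130.0437 × 1.027060 = 133.5627
Value (long) = (F − K)·e^(−rT) = (133.5627 − 147.25) × 0.973653 = -13.3267
Short position value = −(long value) = R$13.33

R$13.33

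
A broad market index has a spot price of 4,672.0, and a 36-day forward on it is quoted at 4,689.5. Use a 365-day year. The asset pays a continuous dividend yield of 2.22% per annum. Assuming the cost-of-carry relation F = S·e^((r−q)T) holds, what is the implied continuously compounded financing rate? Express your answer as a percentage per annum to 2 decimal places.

6.01%

From F = S·e^((r−q)T): (r − q) = ln(F/S)/T
ln(4689.5/4672.0) = ln(1.003746) = 0.003739
(r − q) = 0.003739 / (36/365) = 0.037909
r = ln(F/S)/T + q = 0.037909 + 0.0222 = 0.060109
r = 6.01%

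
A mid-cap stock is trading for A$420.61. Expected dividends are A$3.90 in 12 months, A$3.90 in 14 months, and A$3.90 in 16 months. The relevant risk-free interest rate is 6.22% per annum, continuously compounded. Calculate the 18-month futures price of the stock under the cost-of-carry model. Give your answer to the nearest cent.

A$449.80

PV(dividends) I = 3.90·e^(−0.0622·12/12) + 3.90·e^(−0.0622·14/12) + 3.90·e^(−0.0622·16/12)
I = 3.6648 + 3.6270 + 3.5896 = 10.8814
F = (S − I)·e^(rT) = (420.61 − 10.8814) · e^(0.0622·18/12)
= 409.7286 · e^0.093300 = 409.7286 × 1.097791 = A$449.80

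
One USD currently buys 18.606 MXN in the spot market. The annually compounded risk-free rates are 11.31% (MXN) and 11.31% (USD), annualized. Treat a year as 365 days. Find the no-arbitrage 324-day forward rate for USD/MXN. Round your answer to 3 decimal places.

18.606

By covered interest parity, F = S · (1+r_MXN)^T / (1+r_USD)^T
= 18.606 × 1.099783 / 1.099783 = 18.606 × 1.000000
F = 18.606 MXN per USD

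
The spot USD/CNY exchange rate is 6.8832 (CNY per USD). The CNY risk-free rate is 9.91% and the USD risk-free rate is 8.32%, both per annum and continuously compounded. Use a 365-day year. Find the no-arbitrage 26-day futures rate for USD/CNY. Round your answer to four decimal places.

F = S·e^((r_CNY − r_USD)T) = 6.8832 · e^((0.0991 − 0.0832) × 26/365)
= 6.8832 · e^0.001133 = 6.8832 × 1.001134
F = 6.8910 CNY per USD

6.8910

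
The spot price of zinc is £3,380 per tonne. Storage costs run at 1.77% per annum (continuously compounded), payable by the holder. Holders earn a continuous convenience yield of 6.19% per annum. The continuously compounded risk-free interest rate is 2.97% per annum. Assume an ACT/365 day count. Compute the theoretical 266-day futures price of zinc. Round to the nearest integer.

Net carry = r + u − y = 0.0297 + 0.0177 − 0.0619 = -0.0145
F = S·e^((r+u−y)T) = 3380 · e^(-0.0145 × 266/365) = 3380 · e^-0.010567
= 3380 × 0.989489 = £3,344 per tonne

£3,344 per tonne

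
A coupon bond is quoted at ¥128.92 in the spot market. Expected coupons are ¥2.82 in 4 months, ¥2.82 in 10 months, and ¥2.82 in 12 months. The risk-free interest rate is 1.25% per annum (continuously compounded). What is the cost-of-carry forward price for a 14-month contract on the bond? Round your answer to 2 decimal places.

¥122.31

PV(coupons) I = 2.82·e^(−0.0125·4/12) + 2.82·e^(−0.0125·10/12) + 2.82·e^(−0.0125·12/12)
I = 2.8083 + 2.7908 + 2.7850 = 8.3841
F = (S − I)·e^(rT) = (128.92 − 8.3841) · e^(0.0125·14/12)
= 120.5359 · e^0.014583 = 120.5359 × 1.014690 = ¥122.31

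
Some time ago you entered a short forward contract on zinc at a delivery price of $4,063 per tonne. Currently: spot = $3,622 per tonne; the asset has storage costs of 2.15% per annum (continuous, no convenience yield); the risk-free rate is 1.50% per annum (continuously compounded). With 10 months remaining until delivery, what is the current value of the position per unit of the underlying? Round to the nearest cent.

Current fair forward for the remaining 10 months: F = S·e^((r + u)·T), (r + u) = 0.0150 + 0.0215 = 0.0365
F = 3622 · e^(0.0365 × 10/12) = 3622 × 1.03088398 = 3733.8618
Value of long forward = (F − K)·e^(−rT) = (3733.8618 − 4063) · e^(−0.0150·10/12)
= -329.1382 × 0.98757780 = -325.05
Short position value = −(long value) = $325.05

$325.05 per tonne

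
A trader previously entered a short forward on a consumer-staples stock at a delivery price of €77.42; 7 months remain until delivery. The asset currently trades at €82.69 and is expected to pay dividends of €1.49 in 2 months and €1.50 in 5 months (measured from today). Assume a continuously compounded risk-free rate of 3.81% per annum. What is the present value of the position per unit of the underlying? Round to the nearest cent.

PV(remaining dividends) I = 1.49·e^(−0.0381·2/12) + 1.50·e^(−0.0381·5/12) = 2.9569
Current forward F = (S − I)·e^(rT) = (82.69 − 2.9569)·e^(0.0381·7/12) = 79.7331 × 1.022474 = 81.5250
Value (long) = (F − K)·e^(−rT) = (81.5250 − 77.42) × 0.978020 = 4.0148
Short position value = −(long value) = -€4.01

-€4.01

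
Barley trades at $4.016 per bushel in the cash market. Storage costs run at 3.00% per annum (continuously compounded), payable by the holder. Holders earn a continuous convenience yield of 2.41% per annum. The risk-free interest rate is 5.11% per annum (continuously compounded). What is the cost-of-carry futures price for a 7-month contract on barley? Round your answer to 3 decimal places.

Net carry = r + u − y = 0.0511 + 0.0300 − 0.0241 = 0.0570
F = S·e^((r+u−y)T) = 4.016 · e^(0.0570 × 7/12) = 4.016 · e^0.033250
= 4.016 × 1.033809 = $4.152 per bushel

$4.152 per bushel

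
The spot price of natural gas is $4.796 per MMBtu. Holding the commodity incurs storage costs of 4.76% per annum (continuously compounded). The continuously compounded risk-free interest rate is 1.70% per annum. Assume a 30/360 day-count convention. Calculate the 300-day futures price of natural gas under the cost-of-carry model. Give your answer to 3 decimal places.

$5.061 per MMBtu

Net carry = r + u − y = 0.0170 + 0.0476 − 0.0000 = 0.0646
F = S·e^((r+u−y)T) = 4.796 · e^(0.0646 × 300/360) = 4.796 · e^0.053833
= 4.796 × 1.055308 = $5.061 per MMBtu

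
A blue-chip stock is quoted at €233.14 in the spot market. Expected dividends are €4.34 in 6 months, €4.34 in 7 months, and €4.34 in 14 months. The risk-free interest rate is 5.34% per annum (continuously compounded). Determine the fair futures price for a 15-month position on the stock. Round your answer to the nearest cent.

PV(dividends) I = 4.34·e^(−0.0534·6/12) + 4.34·e^(−0.0534·7/12) + 4.34·e^(−0.0534·14/12)
I = 4.2257 + 4.2069 + 4.0779 = 12.5105
F = (S − I)·e^(rT) = (233.14 − 12.5105) · e^(0.0534·15/12)
= 220.6295 · e^0.066750 = 220.6295 × 1.069028 = €235.86

€235.86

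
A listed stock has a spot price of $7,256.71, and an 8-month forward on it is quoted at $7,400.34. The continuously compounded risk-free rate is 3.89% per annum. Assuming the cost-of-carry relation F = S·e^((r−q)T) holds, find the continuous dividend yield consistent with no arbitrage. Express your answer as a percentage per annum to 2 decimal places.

From F = S·e^((r−q)T): (r − q) = ln(F/S)/T
ln(7400.34/7256.71) = ln(1.019793) = 0.019600
(r − q) = 0.019600 / (8/12) = 0.029400
q = r − ln(F/S)/T = 0.0389 − 0.029400 = 0.009500
q = 0.95%

0.95%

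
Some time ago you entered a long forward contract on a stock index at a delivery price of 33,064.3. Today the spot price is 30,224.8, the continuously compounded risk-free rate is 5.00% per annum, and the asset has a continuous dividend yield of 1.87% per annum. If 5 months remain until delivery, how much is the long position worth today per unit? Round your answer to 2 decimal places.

Current fair forward for the remaining 5 months: F = S·e^((r − q)·T), (r − q) = 0.0500 − 0.0187 = 0.0313
F = 30224.8 · e^(0.0313 × 5/12) = 30224.8 × 1.01312708 = 30621.5634
Value of long forward = (F − K)·e^(−rT) = (30621.5634 − 33064.3) · e^(−0.0500·5/12)
= -2442.7366 × 0.97938218 = -2392.37

-2392.37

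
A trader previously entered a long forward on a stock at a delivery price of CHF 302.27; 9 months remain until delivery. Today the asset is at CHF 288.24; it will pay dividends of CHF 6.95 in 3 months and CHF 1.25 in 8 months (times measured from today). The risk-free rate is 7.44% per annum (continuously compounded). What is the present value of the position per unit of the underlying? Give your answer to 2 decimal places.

PV(remaining dividends) I = 6.95·e^(−0.0744·3/12) + 1.25·e^(−0.0744·8/12) = 8.0114
Current forward F = (S − I)·e^(rT) = (288.24 − 8.0114)·e^(0.0744·9/12) = 280.2286 × 1.057386 = 296.3098
Value (long) = (F − K)·e^(−rT) = (296.3098 − 302.27) × 0.945728 = -5.6367
Value = -CHF 5.64

-CHF 5.64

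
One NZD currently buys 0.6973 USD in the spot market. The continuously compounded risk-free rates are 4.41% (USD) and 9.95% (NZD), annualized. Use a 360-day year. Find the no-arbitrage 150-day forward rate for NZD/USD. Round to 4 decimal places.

F = S·e^((r_USD − r_NZD)T) = 0.6973 · e^((0.0441 − 0.0995) × 150/360)
= 0.6973 · e^-0.023083 = 0.6973 × 0.977181
F = 0.6814 USD per NZD

0.6814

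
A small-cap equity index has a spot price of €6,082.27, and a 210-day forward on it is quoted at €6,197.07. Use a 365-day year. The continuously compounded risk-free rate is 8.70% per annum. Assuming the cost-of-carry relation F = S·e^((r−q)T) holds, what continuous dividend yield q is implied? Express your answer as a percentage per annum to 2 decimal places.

From F = S·e^((r−q)T): (r − q) = ln(F/S)/T
ln(6197.07/6082.27) = ln(1.018875) = 0.018699
(r − q) = 0.018699 / (210/365) = 0.032501
q = r − ln(F/S)/T = 0.0870 − 0.032501 = 0.054499
q = 5.45%

5.45%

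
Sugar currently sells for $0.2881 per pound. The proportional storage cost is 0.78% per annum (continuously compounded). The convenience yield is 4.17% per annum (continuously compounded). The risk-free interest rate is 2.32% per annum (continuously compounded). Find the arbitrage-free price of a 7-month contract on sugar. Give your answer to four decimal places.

Net carry = r + u − y = 0.0232 + 0.0078 − 0.0417 = -0.0107
F = S·e^((r+u−y)T) = 0.2881 · e^(-0.0107 × 7/12) = 0.2881 · e^-0.006242
= 0.2881 × 0.993777 = $0.2863 per pound

$0.2863 per pound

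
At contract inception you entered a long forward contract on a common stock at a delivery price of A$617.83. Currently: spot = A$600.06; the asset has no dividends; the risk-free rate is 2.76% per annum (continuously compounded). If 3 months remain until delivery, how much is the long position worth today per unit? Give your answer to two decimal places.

Current fair forward for the remaining 3 months: F = S·e^(r·T), r = 0.0276
F = 600.06 · e^(0.0276 × 3/12) = 600.06 × 1.006924 = 604.2148
Value of long forward = (F − K)·e^(−rT) = (604.2148 − 617.83) · e^(−0.0276·3/12)
= -13.6152 × 0.993124 = -13.52

-A$13.52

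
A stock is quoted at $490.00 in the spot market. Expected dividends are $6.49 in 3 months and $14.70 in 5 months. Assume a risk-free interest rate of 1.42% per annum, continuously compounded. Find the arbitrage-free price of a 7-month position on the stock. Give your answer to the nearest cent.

$472.82

PV(dividends) I = 6.49·e^(−0.0142·3/12) + 14.70·e^(−0.0142·5/12)
I = 6.4670 + 14.6133 = 21.0803
F = (S − I)·e^(rT) = (490.00 − 21.0803) · e^(0.0142·7/12)
= 468.9197 · e^0.008283 = 468.9197 × 1.008317 = $472.82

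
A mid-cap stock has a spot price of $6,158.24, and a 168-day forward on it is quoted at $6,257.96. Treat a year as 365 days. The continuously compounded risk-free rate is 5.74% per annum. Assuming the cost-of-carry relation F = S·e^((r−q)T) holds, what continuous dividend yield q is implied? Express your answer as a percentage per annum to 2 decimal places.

2.25%

From F = S·e^((r−q)T): (r − q) = ln(F/S)/T
ln(6257.96/6158.24) = ln(1.016193) = 0.016063
(r − q) = 0.016063 / (168/365) = 0.034899
q = r − ln(F/S)/T = 0.0574 − 0.034899 = 0.022501
q = 2.25%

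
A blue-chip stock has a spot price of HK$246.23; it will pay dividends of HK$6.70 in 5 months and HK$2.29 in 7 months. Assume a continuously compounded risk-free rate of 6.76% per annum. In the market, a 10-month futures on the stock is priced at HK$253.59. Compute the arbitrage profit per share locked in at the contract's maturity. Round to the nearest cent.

PV(dividends) I = 6.70·e^(−0.0676·5/12) + 2.29·e^(−0.0676·7/12) = 8.7154
Fair futures F* = (S − I)·e^(rT) = (246.23 − 8.7154)·e^0.056333 = 237.5146 × 1.057950 = 251.2786
Market HK$253.59 > fair 251.2786: forward overpriced → cash-and-carry (borrow at r, buy the stock and collect the dividends, short the forward).
Profit at T = |F_mkt − F*| = |253.59 − 251.2786| = HK$2.31 per share

HK$2.31 per share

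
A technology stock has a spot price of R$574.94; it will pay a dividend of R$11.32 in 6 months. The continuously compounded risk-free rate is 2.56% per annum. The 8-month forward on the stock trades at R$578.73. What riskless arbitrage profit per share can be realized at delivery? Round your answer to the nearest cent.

R$5.26 per share

PV(dividends) I = 11.32·e^(−0.0256·6/12) = 11.1760
Fair forward F* = (S − I)·e^(rT) = (574.94 − 11.1760)·e^0.017067 = 563.7640 × 1.017213 = 573.4681
Market R$578.73 > fair 573.4681: forward overpriced → cash-and-carry (borrow at r, buy the stock and collect the dividends, short the forward).
Profit at T = |F_mkt − F*| = |578.73 − 573.4681| = R$5.26 per share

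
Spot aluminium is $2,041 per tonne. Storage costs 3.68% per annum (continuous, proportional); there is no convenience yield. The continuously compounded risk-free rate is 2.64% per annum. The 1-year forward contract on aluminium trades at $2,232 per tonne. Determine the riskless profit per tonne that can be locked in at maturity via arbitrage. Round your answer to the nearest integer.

Fair forward: F* = S·e^(carry·T), with carry = (r + u) = 0.0264 + 0.0368 = 0.0632
F* = 2041 · e^(0.0632 × 12/12) = 2041 · e^0.063200 = 2041 × 1.065240 = $2174.1548
Market $2232 > fair $2174.1548: forward overpriced → cash-and-carry (buy spot, short the forward).
At maturity, profit = |F_mkt − F*| = |2232 − 2174.1548| = $58 per tonne

$58 per tonne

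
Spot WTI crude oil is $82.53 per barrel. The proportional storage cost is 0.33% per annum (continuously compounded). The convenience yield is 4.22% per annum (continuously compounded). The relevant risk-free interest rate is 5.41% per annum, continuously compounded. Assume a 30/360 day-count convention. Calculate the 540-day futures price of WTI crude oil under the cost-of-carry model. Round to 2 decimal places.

Net carry = r + u − y = 0.0541 + 0.0033 − 0.0422 = 0.0152
F = S·e^((r+u−y)T) = 82.53 · e^(0.0152 × 540/360) = 82.53 · e^0.022800
= 82.53 × 1.023062 = $84.43 per barrel

$84.43 per barrel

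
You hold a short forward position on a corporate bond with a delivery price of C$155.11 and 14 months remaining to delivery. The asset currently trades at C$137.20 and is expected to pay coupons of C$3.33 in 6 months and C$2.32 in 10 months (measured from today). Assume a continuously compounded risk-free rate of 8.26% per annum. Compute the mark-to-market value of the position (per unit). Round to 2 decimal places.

PV(remaining coupons) I = 3.33·e^(−0.0826·6/12) + 2.32·e^(−0.0826·10/12) = 5.3610
Current forward F = (S − I)·e^(rT) = (137.20 − 5.3610)·e^(0.0826·14/12) = 131.8390 × 1.101163 = 145.1762
Value (long) = (F − K)·e^(−rT) = (145.1762 − 155.11) × 0.908131 = -9.0212
Short position value = −(long value) = C$9.02

C$9.02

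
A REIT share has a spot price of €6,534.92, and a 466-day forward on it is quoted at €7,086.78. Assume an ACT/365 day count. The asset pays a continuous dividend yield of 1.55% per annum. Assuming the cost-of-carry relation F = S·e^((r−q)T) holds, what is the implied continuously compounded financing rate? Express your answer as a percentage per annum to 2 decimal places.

7.90%

From F = S·e^((r−q)T): (r − q) = ln(F/S)/T
ln(7086.78/6534.92) = ln(1.084448) = 0.081071
(r − q) = 0.081071 / (466/365) = 0.063500
r = ln(F/S)/T + q = 0.063500 + 0.0155 = 0.079000
r = 7.90%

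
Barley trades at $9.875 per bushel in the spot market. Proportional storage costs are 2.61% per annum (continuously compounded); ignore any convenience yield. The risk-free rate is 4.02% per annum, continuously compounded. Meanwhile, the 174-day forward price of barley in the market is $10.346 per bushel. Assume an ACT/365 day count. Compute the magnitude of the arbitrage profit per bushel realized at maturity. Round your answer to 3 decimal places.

$0.154 per bushel

Fair forward: F* = S·e^(carry·T), with carry = (r + u) = 0.0402 + 0.0261 = 0.0663
F* = 9.875 · e^(0.0663 × 174/365) = 9.875 · e^0.031606 = 9.875 × 1.032111 = $10.1921
Market $10.346 > fair $10.1921: forward overpriced → cash-and-carry (buy spot, short the forward).
At maturity, profit = |F_mkt − F*| = |10.346 − 10.1921| = $0.154 per bushel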